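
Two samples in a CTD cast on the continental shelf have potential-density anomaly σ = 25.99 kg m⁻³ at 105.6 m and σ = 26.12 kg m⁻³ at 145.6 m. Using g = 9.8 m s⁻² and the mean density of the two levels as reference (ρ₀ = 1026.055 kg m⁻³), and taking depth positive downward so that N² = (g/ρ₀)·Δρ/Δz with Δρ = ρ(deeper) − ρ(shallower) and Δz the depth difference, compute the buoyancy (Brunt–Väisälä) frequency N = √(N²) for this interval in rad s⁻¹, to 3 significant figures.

Δρ = 1026.12 − 1025.99 = 0.13 kg m⁻³ over Δz = 145.6 − 105.6 = 40 m.
N² = (9.8/1026.055) × (0.13/40) = 3.1041 × 10⁻⁵ s⁻².
N = √(3.1041 × 10⁻⁵) = 5.5714 × 10⁻³ rad s⁻¹ ≈ 5.57 × 10⁻³ rad s⁻¹.

5.57 × 10⁻³ rad s⁻¹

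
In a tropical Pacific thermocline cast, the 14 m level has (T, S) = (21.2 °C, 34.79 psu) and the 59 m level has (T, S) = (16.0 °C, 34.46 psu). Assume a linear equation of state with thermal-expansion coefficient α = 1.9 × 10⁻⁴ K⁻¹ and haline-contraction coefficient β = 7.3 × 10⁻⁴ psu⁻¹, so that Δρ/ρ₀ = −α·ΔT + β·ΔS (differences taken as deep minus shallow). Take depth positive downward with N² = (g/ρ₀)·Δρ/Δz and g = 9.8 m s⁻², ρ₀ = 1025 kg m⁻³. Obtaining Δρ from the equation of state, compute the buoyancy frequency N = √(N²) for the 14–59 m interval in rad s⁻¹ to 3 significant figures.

ΔT = -5.2 K, ΔS = -0.33 psu (deep − shallow).
Δρ/ρ₀ = −αΔT + βΔS = 9.88 × 10⁻⁴ − 2.409 × 10⁻⁴ = 7.471 × 10⁻⁴, so Δρ ≈ 0.7658 kg m⁻³.
N² = (g/ρ₀)·Δρ/Δz = g·(Δρ/ρ₀)/Δz = 9.8 × 7.471 × 10⁻⁴ / 45 = 1.6270 × 10⁻⁴ s⁻².
N = √(1.6270 × 10⁻⁴) = 0.012755 rad s⁻¹ ≈ 0.0128 rad s⁻¹.

0.0128 rad s⁻¹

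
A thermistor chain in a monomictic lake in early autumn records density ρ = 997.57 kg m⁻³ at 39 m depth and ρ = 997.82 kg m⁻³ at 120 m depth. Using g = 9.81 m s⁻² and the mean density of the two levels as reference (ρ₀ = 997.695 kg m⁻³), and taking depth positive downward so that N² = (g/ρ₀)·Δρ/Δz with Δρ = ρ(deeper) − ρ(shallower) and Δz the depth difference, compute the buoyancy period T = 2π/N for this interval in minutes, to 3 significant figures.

19.0 min

Δρ = 997.82 − 997.57 = 0.25 kg m⁻³ over Δz = 120 − 39 = 81 m.
N² = (9.81/997.695) × (0.25/81) = 3.0348 × 10⁻⁵ s⁻².
N = √(3.0348 × 10⁻⁵) = 5.5089 × 10⁻³ rad s⁻¹, so T = 2π/N = 1.1406 × 10³ s = 19.010 min ≈ 19.0 min.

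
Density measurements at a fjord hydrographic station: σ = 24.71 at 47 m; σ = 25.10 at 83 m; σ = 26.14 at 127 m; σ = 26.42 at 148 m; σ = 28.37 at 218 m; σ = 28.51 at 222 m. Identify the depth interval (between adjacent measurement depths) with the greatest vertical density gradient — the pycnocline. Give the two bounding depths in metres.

218–222 m

Compute the density gradient over each adjacent pair:
  47–83 m: Δρ/Δz = 0.39/36 = 0.011 kg m⁻⁴
  83–127 m: Δρ/Δz = 1.04/44 = 0.024 kg m⁻⁴
  127–148 m: Δρ/Δz = 0.28/21 = 0.013 kg m⁻⁴
  148–218 m: Δρ/Δz = 1.95/70 = 0.028 kg m⁻⁴
  218–222 m: Δρ/Δz = 0.14/4 = 0.035 kg m⁻⁴
The largest gradient is in the 218–222 m interval — the pycnocline.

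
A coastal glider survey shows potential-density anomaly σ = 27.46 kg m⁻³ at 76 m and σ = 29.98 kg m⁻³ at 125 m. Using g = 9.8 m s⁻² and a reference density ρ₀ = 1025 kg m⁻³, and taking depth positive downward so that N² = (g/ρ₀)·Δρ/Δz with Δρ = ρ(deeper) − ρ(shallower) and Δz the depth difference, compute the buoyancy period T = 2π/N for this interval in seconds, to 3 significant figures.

Δρ = 1029.98 − 1027.46 = 2.52 kg m⁻³ over Δz = 125 − 76 = 49 m.
N² = (9.8/1025) × (2.52/49) = 4.9171 × 10⁻⁴ s⁻².
N = √(4.9171 × 10⁻⁴) = 0.022175 rad s⁻¹, so T = 2π/N = 283.35 s ≈ 283 s.

283 s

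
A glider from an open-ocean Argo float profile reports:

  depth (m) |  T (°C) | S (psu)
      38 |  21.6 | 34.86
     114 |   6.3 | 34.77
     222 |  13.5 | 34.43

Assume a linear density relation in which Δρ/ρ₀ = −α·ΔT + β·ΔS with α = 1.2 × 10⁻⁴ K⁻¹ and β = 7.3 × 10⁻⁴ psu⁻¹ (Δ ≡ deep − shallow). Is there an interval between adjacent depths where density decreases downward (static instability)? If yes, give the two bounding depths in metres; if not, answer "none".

114–222 m

Evaluate Δρ/ρ₀ = −αΔT + βΔS across each adjacent pair:
  38–114 m: −αΔT+βΔS = −(1.2 × 10⁻⁴)(-15.3)+(7.3 × 10⁻⁴)(-0.09) = 1.8 × 10⁻³ → stable
  114–222 m: −αΔT+βΔS = −(1.2 × 10⁻⁴)(+7.2)+(7.3 × 10⁻⁴)(-0.34) = -1.1 × 10⁻³ → UNSTABLE
The 114–222 m interval has Δρ < 0: lighter water underlies denser water.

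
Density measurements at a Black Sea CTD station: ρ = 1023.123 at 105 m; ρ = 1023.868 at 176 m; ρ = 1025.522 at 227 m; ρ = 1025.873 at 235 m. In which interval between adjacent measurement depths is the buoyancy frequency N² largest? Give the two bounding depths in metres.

Compute the density gradient over each adjacent pair:
  105–176 m: Δρ/Δz = 0.745/71 = 0.010 kg m⁻⁴
  176–227 m: Δρ/Δz = 1.654/51 = 0.032 kg m⁻⁴
  227–235 m: Δρ/Δz = 0.351/8 = 0.044 kg m⁻⁴
The largest gradient is in the 227–235 m interval — the pycnocline.

227–235 m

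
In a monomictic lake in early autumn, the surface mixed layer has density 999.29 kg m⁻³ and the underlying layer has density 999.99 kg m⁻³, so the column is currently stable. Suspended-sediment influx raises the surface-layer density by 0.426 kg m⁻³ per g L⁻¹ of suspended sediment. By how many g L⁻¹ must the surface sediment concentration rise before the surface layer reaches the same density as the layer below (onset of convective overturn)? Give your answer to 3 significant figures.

1.64 g L⁻¹

Density deficit of the surface layer: 999.99 − 999.29 = 0.7 kg m⁻³.
Required change = 0.7 / 0.426 = 1.64 g L⁻¹.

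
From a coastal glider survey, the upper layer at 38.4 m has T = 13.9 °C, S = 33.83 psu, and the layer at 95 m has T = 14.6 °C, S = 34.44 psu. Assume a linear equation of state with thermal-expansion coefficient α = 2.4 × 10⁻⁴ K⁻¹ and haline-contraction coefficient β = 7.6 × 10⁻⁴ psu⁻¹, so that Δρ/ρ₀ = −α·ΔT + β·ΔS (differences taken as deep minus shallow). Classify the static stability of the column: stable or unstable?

stable

ΔT = 14.6 − 13.9 = +0.7 K and ΔS = 34.44 − 33.83 = +0.61 psu (deep − shallow).
−αΔT = -1.68 × 10⁻⁴; βΔS = 4.636 × 10⁻⁴; sum Δρ/ρ₀ = 2.956 × 10⁻⁴.
Δρ/ρ₀ > 0, so Δρ > 0: deeper water is denser → statically stable.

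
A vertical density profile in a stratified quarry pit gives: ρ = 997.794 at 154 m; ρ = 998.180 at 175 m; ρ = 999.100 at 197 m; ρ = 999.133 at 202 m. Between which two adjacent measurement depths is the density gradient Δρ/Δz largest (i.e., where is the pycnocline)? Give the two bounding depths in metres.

175–197 m

Compute the density gradient over each adjacent pair:
  154–175 m: Δρ/Δz = 0.386/21 = 0.018 kg m⁻⁴
  175–197 m: Δρ/Δz = 0.920/22 = 0.042 kg m⁻⁴
  197–202 m: Δρ/Δz = 0.033/5 = 6.6 × 10⁻³ kg m⁻⁴
The largest gradient is in the 175–197 m interval — the pycnocline.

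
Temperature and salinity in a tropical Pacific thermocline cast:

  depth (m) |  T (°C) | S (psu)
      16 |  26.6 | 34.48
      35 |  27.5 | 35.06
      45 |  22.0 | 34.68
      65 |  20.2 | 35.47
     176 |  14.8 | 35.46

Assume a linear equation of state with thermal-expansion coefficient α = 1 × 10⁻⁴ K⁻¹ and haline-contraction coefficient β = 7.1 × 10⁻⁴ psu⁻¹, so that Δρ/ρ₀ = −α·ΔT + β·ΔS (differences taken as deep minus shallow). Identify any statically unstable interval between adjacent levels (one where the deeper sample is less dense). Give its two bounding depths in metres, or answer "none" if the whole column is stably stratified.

none

Evaluate Δρ/ρ₀ = −αΔT + βΔS across each adjacent pair:
  16–35 m: −αΔT+βΔS = −(1 × 10⁻⁴)(+0.9)+(7.1 × 10⁻⁴)(+0.58) = 3.2 × 10⁻⁴ → stable
  35–45 m: −αΔT+βΔS = −(1 × 10⁻⁴)(-5.5)+(7.1 × 10⁻⁴)(-0.38) = 2.8 × 10⁻⁴ → stable
  45–65 m: −αΔT+βΔS = −(1 × 10⁻⁴)(-1.8)+(7.1 × 10⁻⁴)(+0.79) = 7.4 × 10⁻⁴ → stable
  65–176 m: −αΔT+βΔS = −(1 × 10⁻⁴)(-5.4)+(7.1 × 10⁻⁴)(-0.01) = 5.3 × 10⁻⁴ → stable
Every interval has Δρ > 0: the column is stably stratified throughout.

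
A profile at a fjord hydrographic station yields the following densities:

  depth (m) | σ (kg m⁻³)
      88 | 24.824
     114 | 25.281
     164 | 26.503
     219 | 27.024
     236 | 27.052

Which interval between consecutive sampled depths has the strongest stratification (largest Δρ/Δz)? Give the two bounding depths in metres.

Compute the density gradient over each adjacent pair:
  88–114 m: Δρ/Δz = 0.457/26 = 0.018 kg m⁻⁴
  114–164 m: Δρ/Δz = 1.222/50 = 0.024 kg m⁻⁴
  164–219 m: Δρ/Δz = 0.521/55 = 9.5 × 10⁻³ kg m⁻⁴
  219–236 m: Δρ/Δz = 0.028/17 = 1.6 × 10⁻³ kg m⁻⁴
The largest gradient is in the 114–164 m interval — the pycnocline.

114–164 m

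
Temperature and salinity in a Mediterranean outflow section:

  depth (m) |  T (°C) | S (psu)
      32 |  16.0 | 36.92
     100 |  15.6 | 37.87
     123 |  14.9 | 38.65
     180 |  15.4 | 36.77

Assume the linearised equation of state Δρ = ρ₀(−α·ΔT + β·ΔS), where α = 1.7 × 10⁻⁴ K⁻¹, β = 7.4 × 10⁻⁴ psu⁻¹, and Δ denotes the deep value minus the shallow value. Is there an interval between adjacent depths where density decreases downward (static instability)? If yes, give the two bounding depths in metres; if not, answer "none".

123–180 m

Evaluate Δρ/ρ₀ = −αΔT + βΔS across each adjacent pair:
  32–100 m: −αΔT+βΔS = −(1.7 × 10⁻⁴)(-0.4)+(7.4 × 10⁻⁴)(+0.95) = 7.7 × 10⁻⁴ → stable
  100–123 m: −αΔT+βΔS = −(1.7 × 10⁻⁴)(-0.7)+(7.4 × 10⁻⁴)(+0.78) = 7.0 × 10⁻⁴ → stable
  123–180 m: −αΔT+βΔS = −(1.7 × 10⁻⁴)(+0.5)+(7.4 × 10⁻⁴)(-1.88) = -1.5 × 10⁻³ → UNSTABLE
The 123–180 m interval has Δρ < 0: lighter water underlies denser water.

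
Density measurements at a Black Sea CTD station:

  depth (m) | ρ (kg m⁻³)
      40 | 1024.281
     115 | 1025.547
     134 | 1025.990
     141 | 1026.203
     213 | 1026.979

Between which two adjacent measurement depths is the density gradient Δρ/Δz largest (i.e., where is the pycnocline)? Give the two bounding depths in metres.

Compute the density gradient over each adjacent pair:
  40–115 m: Δρ/Δz = 1.266/75 = 0.017 kg m⁻⁴
  115–134 m: Δρ/Δz = 0.443/19 = 0.023 kg m⁻⁴
  134–141 m: Δρ/Δz = 0.213/7 = 0.030 kg m⁻⁴
  141–213 m: Δρ/Δz = 0.776/72 = 0.011 kg m⁻⁴
The largest gradient is in the 134–141 m interval — the pycnocline.

134–141 m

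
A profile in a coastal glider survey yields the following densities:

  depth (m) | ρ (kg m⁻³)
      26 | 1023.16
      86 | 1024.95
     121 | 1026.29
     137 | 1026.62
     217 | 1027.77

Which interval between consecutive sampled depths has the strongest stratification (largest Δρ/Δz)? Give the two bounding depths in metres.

Compute the density gradient over each adjacent pair:
  26–86 m: Δρ/Δz = 1.79/60 = 0.030 kg m⁻⁴
  86–121 m: Δρ/Δz = 1.34/35 = 0.038 kg m⁻⁴
  121–137 m: Δρ/Δz = 0.33/16 = 0.021 kg m⁻⁴
  137–217 m: Δρ/Δz = 1.15/80 = 0.014 kg m⁻⁴
The largest gradient is in the 86–121 m interval — the pycnocline.

86–121 m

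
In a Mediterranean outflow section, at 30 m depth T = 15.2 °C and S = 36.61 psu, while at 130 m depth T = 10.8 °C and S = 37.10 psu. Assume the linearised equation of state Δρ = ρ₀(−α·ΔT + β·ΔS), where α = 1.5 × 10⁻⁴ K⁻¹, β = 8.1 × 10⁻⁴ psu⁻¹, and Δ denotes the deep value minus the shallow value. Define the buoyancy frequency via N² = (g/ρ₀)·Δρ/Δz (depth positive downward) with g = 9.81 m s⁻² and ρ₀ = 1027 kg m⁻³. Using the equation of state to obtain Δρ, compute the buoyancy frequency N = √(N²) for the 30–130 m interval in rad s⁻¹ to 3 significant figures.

0.0102 rad s⁻¹

ΔT = -4.4 K, ΔS = +0.49 psu (deep − shallow).
Δρ/ρ₀ = −αΔT + βΔS = 6.60 × 10⁻⁴ + 3.969 × 10⁻⁴ = 1.0569 × 10⁻³, so Δρ ≈ 1.085 kg m⁻³.
N² = (g/ρ₀)·Δρ/Δz = g·(Δρ/ρ₀)/Δz = 9.81 × 1.0569 × 10⁻³ / 100 = 1.0368 × 10⁻⁴ s⁻².
N = √(1.0368 × 10⁻⁴) = 0.010182 rad s⁻¹ ≈ 0.0102 rad s⁻¹.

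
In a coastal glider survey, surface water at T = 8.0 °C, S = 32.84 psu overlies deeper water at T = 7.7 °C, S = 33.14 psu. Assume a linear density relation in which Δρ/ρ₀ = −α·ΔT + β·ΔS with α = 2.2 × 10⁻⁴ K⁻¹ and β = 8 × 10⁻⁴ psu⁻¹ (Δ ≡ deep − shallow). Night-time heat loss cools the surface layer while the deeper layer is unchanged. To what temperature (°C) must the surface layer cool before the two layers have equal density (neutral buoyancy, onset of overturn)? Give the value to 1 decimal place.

6.6 °C

Neutral buoyancy requires Δρ = 0, i.e. −α(T_deep − T_surf′) + β(S_deep − S_surf) = 0.
T_surf′ = T_deep − (β/α)·ΔS = 7.7 − (8 × 10⁻⁴/2.2 × 10⁻⁴)·(+0.30) = 6.609 °C.
Cooling required: 8.0 − (6.609) = 1.391 °C.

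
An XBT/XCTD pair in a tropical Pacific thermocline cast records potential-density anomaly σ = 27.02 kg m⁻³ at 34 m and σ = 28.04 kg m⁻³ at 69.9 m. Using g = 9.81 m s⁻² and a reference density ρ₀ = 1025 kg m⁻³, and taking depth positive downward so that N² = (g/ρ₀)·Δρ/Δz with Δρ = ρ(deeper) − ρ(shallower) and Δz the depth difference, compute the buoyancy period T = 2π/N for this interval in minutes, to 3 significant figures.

6.35 min

Δρ = 1028.04 − 1027.02 = 1.02 kg m⁻³ over Δz = 69.9 − 34 = 35.9 m.
N² = (9.81/1025) × (1.02/35.9) = 2.7193 × 10⁻⁴ s⁻².
N = √(2.7193 × 10⁻⁴) = 0.016490 rad s⁻¹, so T = 2π/N = 381.03 s = 6.3505 min ≈ 6.35 min.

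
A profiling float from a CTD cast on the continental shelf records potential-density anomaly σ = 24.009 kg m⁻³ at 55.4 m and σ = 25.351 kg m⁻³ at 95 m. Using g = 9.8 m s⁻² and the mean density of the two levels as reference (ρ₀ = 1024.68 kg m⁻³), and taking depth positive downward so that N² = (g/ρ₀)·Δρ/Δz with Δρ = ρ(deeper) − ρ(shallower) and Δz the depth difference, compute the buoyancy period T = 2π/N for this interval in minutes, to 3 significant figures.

Δρ = 1025.351 − 1024.009 = 1.342 kg m⁻³ over Δz = 95 − 55.4 = 39.6 m.
N² = (9.8/1024.68) × (1.342/39.6) = 3.2411 × 10⁻⁴ s⁻².
N = √(3.2411 × 10⁻⁴) = 0.018003 rad s⁻¹, so T = 2π/N = 349.01 s = 5.8168 min ≈ 5.82 min.
N² > 0, so the interval is statically stable.

5.82 min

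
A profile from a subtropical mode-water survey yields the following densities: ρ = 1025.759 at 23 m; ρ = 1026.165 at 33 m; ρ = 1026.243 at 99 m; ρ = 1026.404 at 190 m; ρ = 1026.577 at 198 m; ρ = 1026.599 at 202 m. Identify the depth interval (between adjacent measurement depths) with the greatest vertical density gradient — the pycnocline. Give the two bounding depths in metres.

23–33 m

Compute the density gradient over each adjacent pair:
  23–33 m: Δρ/Δz = 0.406/10 = 0.041 kg m⁻⁴
  33–99 m: Δρ/Δz = 0.078/66 = 1.2 × 10⁻³ kg m⁻⁴
  99–190 m: Δρ/Δz = 0.161/91 = 1.8 × 10⁻³ kg m⁻⁴
  190–198 m: Δρ/Δz = 0.173/8 = 0.022 kg m⁻⁴
  198–202 m: Δρ/Δz = 0.022/4 = 5.5 × 10⁻³ kg m⁻⁴
The largest gradient is in the 23–33 m interval — the pycnocline.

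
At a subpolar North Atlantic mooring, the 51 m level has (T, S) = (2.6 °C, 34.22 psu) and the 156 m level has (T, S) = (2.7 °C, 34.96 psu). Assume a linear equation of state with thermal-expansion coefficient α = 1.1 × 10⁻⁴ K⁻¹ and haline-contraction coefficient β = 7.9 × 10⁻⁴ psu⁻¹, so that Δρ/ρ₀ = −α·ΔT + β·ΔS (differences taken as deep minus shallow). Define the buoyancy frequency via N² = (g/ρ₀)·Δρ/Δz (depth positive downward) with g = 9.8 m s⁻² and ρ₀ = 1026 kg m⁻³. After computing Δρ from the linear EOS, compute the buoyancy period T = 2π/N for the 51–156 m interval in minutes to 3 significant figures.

ΔT = +0.1 K, ΔS = +0.74 psu (deep − shallow).
Δρ/ρ₀ = −αΔT + βΔS = -1.10 × 10⁻⁵ + 5.846 × 10⁻⁴ = 5.736 × 10⁻⁴, so Δρ ≈ 0.5885 kg m⁻³.
N² = (g/ρ₀)·Δρ/Δz = g·(Δρ/ρ₀)/Δz = 9.8 × 5.736 × 10⁻⁴ / 105 = 5.3536 × 10⁻⁵ s⁻².
N = √(5.3536 × 10⁻⁵) = 7.3168 × 10⁻³ rad s⁻¹ → T = 2π/N = 858.73 s = 14.312 min ≈ 14.3 min.

14.3 min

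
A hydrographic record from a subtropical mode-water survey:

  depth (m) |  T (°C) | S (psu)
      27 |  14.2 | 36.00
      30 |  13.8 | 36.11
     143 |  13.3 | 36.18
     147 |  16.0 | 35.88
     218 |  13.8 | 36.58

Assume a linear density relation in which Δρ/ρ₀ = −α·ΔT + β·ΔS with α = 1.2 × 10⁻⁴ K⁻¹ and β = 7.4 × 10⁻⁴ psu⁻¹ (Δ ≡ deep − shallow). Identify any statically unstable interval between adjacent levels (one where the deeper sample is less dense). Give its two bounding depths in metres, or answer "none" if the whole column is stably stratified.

143–147 m

Evaluate Δρ/ρ₀ = −αΔT + βΔS across each adjacent pair:
  27–30 m: −αΔT+βΔS = −(1.2 × 10⁻⁴)(-0.4)+(7.4 × 10⁻⁴)(+0.11) = 1.3 × 10⁻⁴ → stable
  30–143 m: −αΔT+βΔS = −(1.2 × 10⁻⁴)(-0.5)+(7.4 × 10⁻⁴)(+0.07) = 1.1 × 10⁻⁴ → stable
  143–147 m: −αΔT+βΔS = −(1.2 × 10⁻⁴)(+2.7)+(7.4 × 10⁻⁴)(-0.30) = -5.5 × 10⁻⁴ → UNSTABLE
  147–218 m: −αΔT+βΔS = −(1.2 × 10⁻⁴)(-2.2)+(7.4 × 10⁻⁴)(+0.70) = 7.8 × 10⁻⁴ → stable
The 143–147 m interval has Δρ < 0: lighter water underlies denser water.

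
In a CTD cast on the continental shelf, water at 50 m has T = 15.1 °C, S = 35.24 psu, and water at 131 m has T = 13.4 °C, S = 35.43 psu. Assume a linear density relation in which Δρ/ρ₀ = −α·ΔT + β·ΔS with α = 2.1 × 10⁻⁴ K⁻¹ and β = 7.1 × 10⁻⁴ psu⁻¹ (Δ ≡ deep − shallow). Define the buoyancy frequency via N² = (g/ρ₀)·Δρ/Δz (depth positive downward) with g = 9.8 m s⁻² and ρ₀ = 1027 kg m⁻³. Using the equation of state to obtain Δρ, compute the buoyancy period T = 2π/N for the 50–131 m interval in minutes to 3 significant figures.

ΔT = -1.7 K, ΔS = +0.19 psu (deep − shallow).
Δρ/ρ₀ = −αΔT + βΔS = 3.57 × 10⁻⁴ + 1.349 × 10⁻⁴ = 4.919 × 10⁻⁴, so Δρ ≈ 0.5052 kg m⁻³.
N² = (g/ρ₀)·Δρ/Δz = g·(Δρ/ρ₀)/Δz = 9.8 × 4.919 × 10⁻⁴ / 81 = 5.9514 × 10⁻⁵ s⁻².
N = √(5.9514 × 10⁻⁵) = 7.7145 × 10⁻³ rad s⁻¹ → T = 2π/N = 814.46 s = 13.574 min ≈ 13.6 min.

13.6 min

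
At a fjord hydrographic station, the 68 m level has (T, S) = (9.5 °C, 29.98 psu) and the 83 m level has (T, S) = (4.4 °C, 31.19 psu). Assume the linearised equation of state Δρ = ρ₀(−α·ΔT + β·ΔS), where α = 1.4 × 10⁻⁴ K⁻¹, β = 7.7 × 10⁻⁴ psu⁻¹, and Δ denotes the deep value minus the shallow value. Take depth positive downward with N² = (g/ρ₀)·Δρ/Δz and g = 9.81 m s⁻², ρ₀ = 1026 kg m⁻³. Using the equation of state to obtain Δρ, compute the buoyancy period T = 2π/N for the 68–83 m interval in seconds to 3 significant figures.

192 s

ΔT = -5.1 K, ΔS = +1.21 psu (deep − shallow).
Δρ/ρ₀ = −αΔT + βΔS = 7.14 × 10⁻⁴ + 9.317 × 10⁻⁴ = 1.6457 × 10⁻³, so Δρ ≈ 1.688 kg m⁻³.
N² = (g/ρ₀)·Δρ/Δz = g·(Δρ/ρ₀)/Δz = 9.81 × 1.6457 × 10⁻³ / 15 = 1.0763 × 10⁻³ s⁻².
N = √(1.0763 × 10⁻³) = 0.032807 rad s⁻¹ → T = 2π/N = 191.52 s ≈ 192 s.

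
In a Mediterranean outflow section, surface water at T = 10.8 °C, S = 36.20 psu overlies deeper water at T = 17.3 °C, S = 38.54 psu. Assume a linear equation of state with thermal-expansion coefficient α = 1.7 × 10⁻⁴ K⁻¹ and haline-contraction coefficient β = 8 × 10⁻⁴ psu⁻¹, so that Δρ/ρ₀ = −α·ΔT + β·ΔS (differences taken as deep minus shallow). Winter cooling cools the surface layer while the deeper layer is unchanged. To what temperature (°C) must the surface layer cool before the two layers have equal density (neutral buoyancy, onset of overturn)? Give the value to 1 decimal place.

Neutral buoyancy requires Δρ = 0, i.e. −α(T_deep − T_surf′) + β(S_deep − S_surf) = 0.
T_surf′ = T_deep − (β/α)·ΔS = 17.3 − (8 × 10⁻⁴/1.7 × 10⁻⁴)·(+2.34) = 6.288 °C.
Cooling required: 10.8 − (6.288) = 4.512 °C.

6.3 °C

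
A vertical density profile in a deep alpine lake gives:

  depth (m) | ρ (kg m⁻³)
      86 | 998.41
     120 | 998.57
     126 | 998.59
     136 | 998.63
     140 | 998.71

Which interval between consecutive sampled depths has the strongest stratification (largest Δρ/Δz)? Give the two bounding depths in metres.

Compute the density gradient over each adjacent pair:
  86–120 m: Δρ/Δz = 0.16/34 = 4.7 × 10⁻³ kg m⁻⁴
  120–126 m: Δρ/Δz = 0.02/6 = 3.3 × 10⁻³ kg m⁻⁴
  126–136 m: Δρ/Δz = 0.04/10 = 4.0 × 10⁻³ kg m⁻⁴
  136–140 m: Δρ/Δz = 0.08/4 = 0.020 kg m⁻⁴
The largest gradient is in the 136–140 m interval — the pycnocline.

136–140 m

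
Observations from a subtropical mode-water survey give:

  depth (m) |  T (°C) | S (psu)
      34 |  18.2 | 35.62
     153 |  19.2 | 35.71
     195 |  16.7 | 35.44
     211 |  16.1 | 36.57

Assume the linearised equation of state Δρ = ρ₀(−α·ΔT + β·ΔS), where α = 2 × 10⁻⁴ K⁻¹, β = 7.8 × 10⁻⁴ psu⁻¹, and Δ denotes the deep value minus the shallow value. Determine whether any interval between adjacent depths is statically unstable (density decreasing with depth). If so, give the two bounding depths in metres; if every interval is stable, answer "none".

34–153 m

Evaluate Δρ/ρ₀ = −αΔT + βΔS across each adjacent pair:
  34–153 m: −αΔT+βΔS = −(2 × 10⁻⁴)(+1.0)+(7.8 × 10⁻⁴)(+0.09) = -1.3 × 10⁻⁴ → UNSTABLE
  153–195 m: −αΔT+βΔS = −(2 × 10⁻⁴)(-2.5)+(7.8 × 10⁻⁴)(-0.27) = 2.9 × 10⁻⁴ → stable
  195–211 m: −αΔT+βΔS = −(2 × 10⁻⁴)(-0.6)+(7.8 × 10⁻⁴)(+1.13) = 1.0 × 10⁻³ → stable
The 34–153 m interval has Δρ < 0: lighter water underlies denser water.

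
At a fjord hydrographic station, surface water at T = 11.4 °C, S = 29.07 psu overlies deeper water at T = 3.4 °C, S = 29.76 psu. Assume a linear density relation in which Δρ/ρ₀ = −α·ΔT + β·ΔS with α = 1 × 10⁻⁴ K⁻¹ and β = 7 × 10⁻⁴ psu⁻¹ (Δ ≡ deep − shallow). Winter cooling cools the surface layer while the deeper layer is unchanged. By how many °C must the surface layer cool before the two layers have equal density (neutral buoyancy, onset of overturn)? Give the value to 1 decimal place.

Neutral buoyancy requires Δρ = 0, i.e. −α(T_deep − T_surf′) + β(S_deep − S_surf) = 0.
T_surf′ = T_deep − (β/α)·ΔS = 3.4 − (7 × 10⁻⁴/1 × 10⁻⁴)·(+0.69) = -1.430 °C.
Cooling required: 11.4 − (-1.430) = 12.830 °C.

12.8 °C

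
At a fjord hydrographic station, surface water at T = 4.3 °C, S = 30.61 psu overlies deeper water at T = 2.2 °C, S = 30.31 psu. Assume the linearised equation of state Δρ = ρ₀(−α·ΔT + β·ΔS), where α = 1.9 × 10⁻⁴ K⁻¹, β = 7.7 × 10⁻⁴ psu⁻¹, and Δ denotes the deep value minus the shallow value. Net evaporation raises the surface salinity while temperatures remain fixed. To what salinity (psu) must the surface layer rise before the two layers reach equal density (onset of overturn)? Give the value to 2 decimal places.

Neutral buoyancy requires −α(T_deep − T_surf) + β(S_deep − S_surf′) = 0.
S_surf′ = S_deep − (α/β)·ΔT = 30.31 − (1.9 × 10⁻⁴/7.7 × 10⁻⁴)·(-2.1) = 30.8282 psu.
Increase required: 30.8282 − 30.61 = 0.2182 psu.

30.83 psu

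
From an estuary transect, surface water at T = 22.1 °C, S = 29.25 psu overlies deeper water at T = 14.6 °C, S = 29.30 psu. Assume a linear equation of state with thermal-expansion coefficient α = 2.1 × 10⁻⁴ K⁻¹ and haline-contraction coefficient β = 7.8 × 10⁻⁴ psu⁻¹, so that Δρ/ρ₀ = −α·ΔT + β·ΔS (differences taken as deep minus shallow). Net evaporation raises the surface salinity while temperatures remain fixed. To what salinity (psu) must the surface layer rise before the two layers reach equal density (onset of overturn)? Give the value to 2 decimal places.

Neutral buoyancy requires −α(T_deep − T_surf) + β(S_deep − S_surf′) = 0.
S_surf′ = S_deep − (α/β)·ΔT = 29.30 − (2.1 × 10⁻⁴/7.8 × 10⁻⁴)·(-7.5) = 31.3192 psu.
Increase required: 31.3192 − 29.25 = 2.0692 psu.

31.32 psu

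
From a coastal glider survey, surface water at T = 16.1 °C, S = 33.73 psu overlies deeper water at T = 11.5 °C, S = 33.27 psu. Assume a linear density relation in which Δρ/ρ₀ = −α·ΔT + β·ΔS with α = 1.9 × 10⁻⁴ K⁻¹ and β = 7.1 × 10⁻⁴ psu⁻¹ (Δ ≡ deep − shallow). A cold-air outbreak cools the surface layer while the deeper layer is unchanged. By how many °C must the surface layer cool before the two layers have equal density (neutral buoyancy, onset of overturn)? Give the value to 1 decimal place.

2.9 °C

Neutral buoyancy requires Δρ = 0, i.e. −α(T_deep − T_surf′) + β(S_deep − S_surf) = 0.
T_surf′ = T_deep − (β/α)·ΔS = 11.5 − (7.1 × 10⁻⁴/1.9 × 10⁻⁴)·(-0.46) = 13.219 °C.
Cooling required: 16.1 − (13.219) = 2.881 °C.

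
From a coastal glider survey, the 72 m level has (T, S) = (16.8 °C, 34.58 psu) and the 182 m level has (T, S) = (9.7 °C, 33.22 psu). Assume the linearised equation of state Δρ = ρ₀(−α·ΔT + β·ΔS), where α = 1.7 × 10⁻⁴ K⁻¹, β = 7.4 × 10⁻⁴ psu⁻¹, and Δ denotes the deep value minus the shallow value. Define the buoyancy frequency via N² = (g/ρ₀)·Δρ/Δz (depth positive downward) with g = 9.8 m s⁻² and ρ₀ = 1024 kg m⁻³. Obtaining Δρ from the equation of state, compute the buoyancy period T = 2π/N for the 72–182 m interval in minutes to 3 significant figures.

24.8 min

ΔT = -7.1 K, ΔS = -1.36 psu (deep − shallow).
Δρ/ρ₀ = −αΔT + βΔS = 1.207 × 10⁻³ − 1.0064 × 10⁻³ = 2.006 × 10⁻⁴, so Δρ ≈ 0.2054 kg m⁻³.
N² = (g/ρ₀)·Δρ/Δz = g·(Δρ/ρ₀)/Δz = 9.8 × 2.006 × 10⁻⁴ / 110 = 1.7872 × 10⁻⁵ s⁻².
N = √(1.7872 × 10⁻⁵) = 4.2275 × 10⁻³ rad s⁻¹ → T = 2π/N = 1.4863 × 10³ s = 24.772 min ≈ 24.8 min.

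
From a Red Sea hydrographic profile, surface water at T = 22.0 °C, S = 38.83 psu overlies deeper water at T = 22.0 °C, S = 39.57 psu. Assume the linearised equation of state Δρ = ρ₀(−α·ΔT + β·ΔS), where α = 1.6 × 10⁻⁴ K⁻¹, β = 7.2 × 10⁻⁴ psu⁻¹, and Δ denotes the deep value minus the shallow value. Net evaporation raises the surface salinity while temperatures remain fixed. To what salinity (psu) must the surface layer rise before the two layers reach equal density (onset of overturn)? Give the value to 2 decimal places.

39.57 psu

Neutral buoyancy requires −α(T_deep − T_surf) + β(S_deep − S_surf′) = 0.
S_surf′ = S_deep − (α/β)·ΔT = 39.57 − (1.6 × 10⁻⁴/7.2 × 10⁻⁴)·(+0.0) = 39.5700 psu.
Increase required: 39.5700 − 38.83 = 0.7400 psu.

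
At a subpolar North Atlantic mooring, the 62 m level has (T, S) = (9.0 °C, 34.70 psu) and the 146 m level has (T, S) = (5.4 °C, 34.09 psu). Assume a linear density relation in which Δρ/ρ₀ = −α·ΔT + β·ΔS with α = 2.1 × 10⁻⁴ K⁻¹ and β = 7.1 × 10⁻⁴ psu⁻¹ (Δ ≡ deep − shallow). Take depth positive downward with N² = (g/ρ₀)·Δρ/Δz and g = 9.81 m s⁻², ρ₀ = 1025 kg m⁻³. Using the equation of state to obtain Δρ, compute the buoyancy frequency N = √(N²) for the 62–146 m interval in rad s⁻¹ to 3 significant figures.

ΔT = -3.6 K, ΔS = -0.61 psu (deep − shallow).
Δρ/ρ₀ = −αΔT + βΔS = 7.56 × 10⁻⁴ − 4.331 × 10⁻⁴ = 3.229 × 10⁻⁴, so Δρ ≈ 0.3310 kg m⁻³.
N² = (g/ρ₀)·Δρ/Δz = g·(Δρ/ρ₀)/Δz = 9.81 × 3.229 × 10⁻⁴ / 84 = 3.7710 × 10⁻⁵ s⁻².
N = √(3.7710 × 10⁻⁵) = 6.1408 × 10⁻³ rad s⁻¹ ≈ 6.14 × 10⁻³ rad s⁻¹.

6.14 × 10⁻³ rad s⁻¹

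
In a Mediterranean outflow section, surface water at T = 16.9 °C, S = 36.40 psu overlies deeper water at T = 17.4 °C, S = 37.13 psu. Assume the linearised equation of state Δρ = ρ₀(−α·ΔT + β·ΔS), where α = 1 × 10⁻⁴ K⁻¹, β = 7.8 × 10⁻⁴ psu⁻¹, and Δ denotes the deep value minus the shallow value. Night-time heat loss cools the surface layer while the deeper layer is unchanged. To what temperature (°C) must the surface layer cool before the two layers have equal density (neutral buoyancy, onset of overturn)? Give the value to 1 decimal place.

11.7 °C

Neutral buoyancy requires Δρ = 0, i.e. −α(T_deep − T_surf′) + β(S_deep − S_surf) = 0.
T_surf′ = T_deep − (β/α)·ΔS = 17.4 − (7.8 × 10⁻⁴/1 × 10⁻⁴)·(+0.73) = 11.706 °C.
Cooling required: 16.9 − (11.706) = 5.194 °C.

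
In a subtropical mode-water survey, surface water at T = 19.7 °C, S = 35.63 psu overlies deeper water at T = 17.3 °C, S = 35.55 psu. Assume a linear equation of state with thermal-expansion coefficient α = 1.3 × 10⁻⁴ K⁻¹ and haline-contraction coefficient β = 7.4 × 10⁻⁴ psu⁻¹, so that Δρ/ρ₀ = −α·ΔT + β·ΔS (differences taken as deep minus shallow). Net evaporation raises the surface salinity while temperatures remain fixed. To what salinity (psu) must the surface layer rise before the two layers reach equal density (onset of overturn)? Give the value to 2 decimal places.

35.97 psu

Neutral buoyancy requires −α(T_deep − T_surf) + β(S_deep − S_surf′) = 0.
S_surf′ = S_deep − (α/β)·ΔT = 35.55 − (1.3 × 10⁻⁴/7.4 × 10⁻⁴)·(-2.4) = 35.9716 psu.
Increase required: 35.9716 − 35.63 = 0.3416 psu.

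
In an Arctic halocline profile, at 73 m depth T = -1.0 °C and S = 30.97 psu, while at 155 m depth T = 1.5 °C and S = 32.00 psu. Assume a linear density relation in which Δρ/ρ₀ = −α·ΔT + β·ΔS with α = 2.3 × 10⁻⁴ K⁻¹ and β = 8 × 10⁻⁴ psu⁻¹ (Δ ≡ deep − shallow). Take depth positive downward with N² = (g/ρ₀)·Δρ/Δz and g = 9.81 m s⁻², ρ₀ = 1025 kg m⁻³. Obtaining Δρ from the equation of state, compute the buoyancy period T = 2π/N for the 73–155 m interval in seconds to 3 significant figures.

ΔT = +2.5 K, ΔS = +1.03 psu (deep − shallow).
Δρ/ρ₀ = −αΔT + βΔS = -5.75 × 10⁻⁴ + 8.24 × 10⁻⁴ = 2.49 × 10⁻⁴, so Δρ ≈ 0.2552 kg m⁻³.
N² = (g/ρ₀)·Δρ/Δz = g·(Δρ/ρ₀)/Δz = 9.81 × 2.49 × 10⁻⁴ / 82 = 2.9789 × 10⁻⁵ s⁻².
N = √(2.9789 × 10⁻⁵) = 5.4579 × 10⁻³ rad s⁻¹ → T = 2π/N = 1.1512 × 10³ s ≈ 1.15 × 10³ s.

1.15 × 10³ s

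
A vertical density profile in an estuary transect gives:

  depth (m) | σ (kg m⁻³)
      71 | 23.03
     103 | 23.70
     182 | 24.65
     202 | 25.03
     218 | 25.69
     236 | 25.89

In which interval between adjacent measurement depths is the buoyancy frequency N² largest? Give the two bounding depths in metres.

Compute the density gradient over each adjacent pair:
  71–103 m: Δρ/Δz = 0.67/32 = 0.021 kg m⁻⁴
  103–182 m: Δρ/Δz = 0.95/79 = 0.012 kg m⁻⁴
  182–202 m: Δρ/Δz = 0.38/20 = 0.019 kg m⁻⁴
  202–218 m: Δρ/Δz = 0.66/16 = 0.041 kg m⁻⁴
  218–236 m: Δρ/Δz = 0.20/18 = 0.011 kg m⁻⁴
The largest gradient is in the 202–218 m interval — the pycnocline.

202–218 m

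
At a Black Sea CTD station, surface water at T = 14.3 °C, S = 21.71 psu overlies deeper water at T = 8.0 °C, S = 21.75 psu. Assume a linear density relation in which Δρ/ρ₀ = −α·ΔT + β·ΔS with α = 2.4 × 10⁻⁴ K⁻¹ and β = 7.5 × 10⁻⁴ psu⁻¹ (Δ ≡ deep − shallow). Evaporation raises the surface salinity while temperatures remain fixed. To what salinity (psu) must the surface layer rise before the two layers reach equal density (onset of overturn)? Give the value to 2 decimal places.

23.77 psu

Neutral buoyancy requires −α(T_deep − T_surf) + β(S_deep − S_surf′) = 0.
S_surf′ = S_deep − (α/β)·ΔT = 21.75 − (2.4 × 10⁻⁴/7.5 × 10⁻⁴)·(-6.3) = 23.7660 psu.
Increase required: 23.7660 − 21.71 = 2.0560 psu.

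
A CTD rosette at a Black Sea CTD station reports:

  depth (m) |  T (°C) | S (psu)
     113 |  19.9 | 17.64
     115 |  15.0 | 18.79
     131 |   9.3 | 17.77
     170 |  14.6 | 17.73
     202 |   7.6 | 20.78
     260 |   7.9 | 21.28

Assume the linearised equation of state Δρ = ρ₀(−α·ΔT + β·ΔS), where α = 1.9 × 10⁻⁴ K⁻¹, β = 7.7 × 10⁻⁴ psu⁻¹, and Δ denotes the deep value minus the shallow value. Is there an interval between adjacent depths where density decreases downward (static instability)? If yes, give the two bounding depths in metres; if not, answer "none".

Evaluate Δρ/ρ₀ = −αΔT + βΔS across each adjacent pair:
  113–115 m: −αΔT+βΔS = −(1.9 × 10⁻⁴)(-4.9)+(7.7 × 10⁻⁴)(+1.15) = 1.8 × 10⁻³ → stable
  115–131 m: −αΔT+βΔS = −(1.9 × 10⁻⁴)(-5.7)+(7.7 × 10⁻⁴)(-1.02) = 3.0 × 10⁻⁴ → stable
  131–170 m: −αΔT+βΔS = −(1.9 × 10⁻⁴)(+5.3)+(7.7 × 10⁻⁴)(-0.04) = -1.0 × 10⁻³ → UNSTABLE
  170–202 m: −αΔT+βΔS = −(1.9 × 10⁻⁴)(-7.0)+(7.7 × 10⁻⁴)(+3.05) = 3.7 × 10⁻³ → stable
  202–260 m: −αΔT+βΔS = −(1.9 × 10⁻⁴)(+0.3)+(7.7 × 10⁻⁴)(+0.50) = 3.3 × 10⁻⁴ → stable
The 131–170 m interval has Δρ < 0: lighter water underlies denser water.

131–170 m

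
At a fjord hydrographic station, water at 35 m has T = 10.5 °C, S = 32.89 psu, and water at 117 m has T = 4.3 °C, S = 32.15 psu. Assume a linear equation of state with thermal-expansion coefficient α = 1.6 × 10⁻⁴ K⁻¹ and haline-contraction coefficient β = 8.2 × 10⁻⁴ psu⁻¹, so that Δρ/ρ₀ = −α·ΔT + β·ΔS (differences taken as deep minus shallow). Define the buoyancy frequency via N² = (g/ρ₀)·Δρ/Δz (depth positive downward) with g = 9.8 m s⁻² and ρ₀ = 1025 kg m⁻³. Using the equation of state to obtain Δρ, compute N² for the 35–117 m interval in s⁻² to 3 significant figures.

4.60 × 10⁻⁵ s⁻²

ΔT = -6.2 K, ΔS = -0.74 psu (deep − shallow).
Δρ/ρ₀ = −αΔT + βΔS = 9.92 × 10⁻⁴ − 6.068 × 10⁻⁴ = 3.852 × 10⁻⁴, so Δρ ≈ 0.3948 kg m⁻³.
N² = (g/ρ₀)·Δρ/Δz = g·(Δρ/ρ₀)/Δz = 9.8 × 3.852 × 10⁻⁴ / 82 = 4.6036 × 10⁻⁵ s⁻² ≈ 4.60 × 10⁻⁵ s⁻².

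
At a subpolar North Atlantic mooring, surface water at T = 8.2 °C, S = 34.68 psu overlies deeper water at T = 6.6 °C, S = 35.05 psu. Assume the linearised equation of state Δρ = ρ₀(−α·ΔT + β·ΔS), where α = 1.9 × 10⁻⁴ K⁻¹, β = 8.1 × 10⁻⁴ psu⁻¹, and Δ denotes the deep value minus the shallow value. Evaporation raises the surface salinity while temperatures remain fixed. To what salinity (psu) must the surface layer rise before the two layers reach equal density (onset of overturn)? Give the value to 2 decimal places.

35.43 psu

Neutral buoyancy requires −α(T_deep − T_surf) + β(S_deep − S_surf′) = 0.
S_surf′ = S_deep − (α/β)·ΔT = 35.05 − (1.9 × 10⁻⁴/8.1 × 10⁻⁴)·(-1.6) = 35.4253 psu.
Increase required: 35.4253 − 34.68 = 0.7453 psu.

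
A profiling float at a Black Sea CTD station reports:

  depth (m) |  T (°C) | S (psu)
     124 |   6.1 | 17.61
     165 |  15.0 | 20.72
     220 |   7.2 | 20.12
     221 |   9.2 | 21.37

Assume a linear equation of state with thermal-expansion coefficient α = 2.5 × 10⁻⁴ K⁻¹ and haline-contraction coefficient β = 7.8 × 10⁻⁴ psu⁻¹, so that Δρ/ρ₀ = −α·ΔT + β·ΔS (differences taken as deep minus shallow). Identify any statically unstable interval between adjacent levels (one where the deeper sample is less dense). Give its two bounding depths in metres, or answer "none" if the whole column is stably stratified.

Evaluate Δρ/ρ₀ = −αΔT + βΔS across each adjacent pair:
  124–165 m: −αΔT+βΔS = −(2.5 × 10⁻⁴)(+8.9)+(7.8 × 10⁻⁴)(+3.11) = 2.0 × 10⁻⁴ → stable
  165–220 m: −αΔT+βΔS = −(2.5 × 10⁻⁴)(-7.8)+(7.8 × 10⁻⁴)(-0.60) = 1.5 × 10⁻³ → stable
  220–221 m: −αΔT+βΔS = −(2.5 × 10⁻⁴)(+2.0)+(7.8 × 10⁻⁴)(+1.25) = 4.7 × 10⁻⁴ → stable
Every interval has Δρ > 0: the column is stably stratified throughout.

none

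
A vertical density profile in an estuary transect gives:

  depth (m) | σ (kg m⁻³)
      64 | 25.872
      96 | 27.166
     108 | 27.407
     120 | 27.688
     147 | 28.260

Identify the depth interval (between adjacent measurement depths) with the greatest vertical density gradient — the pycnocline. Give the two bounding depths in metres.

Compute the density gradient over each adjacent pair:
  64–96 m: Δρ/Δz = 1.294/32 = 0.040 kg m⁻⁴
  96–108 m: Δρ/Δz = 0.241/12 = 0.020 kg m⁻⁴
  108–120 m: Δρ/Δz = 0.281/12 = 0.023 kg m⁻⁴
  120–147 m: Δρ/Δz = 0.572/27 = 0.021 kg m⁻⁴
The largest gradient is in the 64–96 m interval — the pycnocline.

64–96 m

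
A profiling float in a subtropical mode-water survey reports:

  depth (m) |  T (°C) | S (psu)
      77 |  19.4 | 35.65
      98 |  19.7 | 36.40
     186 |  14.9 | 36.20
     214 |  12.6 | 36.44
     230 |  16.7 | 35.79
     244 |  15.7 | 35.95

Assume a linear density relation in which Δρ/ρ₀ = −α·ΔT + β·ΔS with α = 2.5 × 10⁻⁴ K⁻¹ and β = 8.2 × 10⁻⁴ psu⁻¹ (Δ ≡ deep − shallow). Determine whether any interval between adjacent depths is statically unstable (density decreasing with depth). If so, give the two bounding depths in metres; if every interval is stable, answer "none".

Evaluate Δρ/ρ₀ = −αΔT + βΔS across each adjacent pair:
  77–98 m: −αΔT+βΔS = −(2.5 × 10⁻⁴)(+0.3)+(8.2 × 10⁻⁴)(+0.75) = 5.4 × 10⁻⁴ → stable
  98–186 m: −αΔT+βΔS = −(2.5 × 10⁻⁴)(-4.8)+(8.2 × 10⁻⁴)(-0.20) = 1.0 × 10⁻³ → stable
  186–214 m: −αΔT+βΔS = −(2.5 × 10⁻⁴)(-2.3)+(8.2 × 10⁻⁴)(+0.24) = 7.7 × 10⁻⁴ → stable
  214–230 m: −αΔT+βΔS = −(2.5 × 10⁻⁴)(+4.1)+(8.2 × 10⁻⁴)(-0.65) = -1.6 × 10⁻³ → UNSTABLE
  230–244 m: −αΔT+βΔS = −(2.5 × 10⁻⁴)(-1.0)+(8.2 × 10⁻⁴)(+0.16) = 3.8 × 10⁻⁴ → stable
The 214–230 m interval has Δρ < 0: lighter water underlies denser water.

214–230 m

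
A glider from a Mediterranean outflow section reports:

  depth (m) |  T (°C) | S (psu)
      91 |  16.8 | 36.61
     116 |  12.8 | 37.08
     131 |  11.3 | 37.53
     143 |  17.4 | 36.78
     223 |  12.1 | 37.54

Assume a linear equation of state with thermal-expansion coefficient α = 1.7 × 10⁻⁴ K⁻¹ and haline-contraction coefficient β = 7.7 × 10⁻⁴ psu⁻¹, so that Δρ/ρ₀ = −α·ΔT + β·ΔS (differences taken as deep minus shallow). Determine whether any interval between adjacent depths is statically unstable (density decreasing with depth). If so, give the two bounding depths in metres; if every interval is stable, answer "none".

131–143 m

Evaluate Δρ/ρ₀ = −αΔT + βΔS across each adjacent pair:
  91–116 m: −αΔT+βΔS = −(1.7 × 10⁻⁴)(-4.0)+(7.7 × 10⁻⁴)(+0.47) = 1.0 × 10⁻³ → stable
  116–131 m: −αΔT+βΔS = −(1.7 × 10⁻⁴)(-1.5)+(7.7 × 10⁻⁴)(+0.45) = 6.0 × 10⁻⁴ → stable
  131–143 m: −αΔT+βΔS = −(1.7 × 10⁻⁴)(+6.1)+(7.7 × 10⁻⁴)(-0.75) = -1.6 × 10⁻³ → UNSTABLE
  143–223 m: −αΔT+βΔS = −(1.7 × 10⁻⁴)(-5.3)+(7.7 × 10⁻⁴)(+0.76) = 1.5 × 10⁻³ → stable
The 131–143 m interval has Δρ < 0: lighter water underlies denser water.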